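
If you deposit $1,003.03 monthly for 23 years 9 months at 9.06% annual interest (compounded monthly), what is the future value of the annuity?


Future value of an ordinary annuity: FV = PMT × ((1 + r)^n − 1) / r
Monthly rate r = 0.0906/12 = 0.00755, n = 285
FV = $1,003.03 × ((1 + 0.0906/12)^285 − 1) / (0.0906/12)
FV = $1,003.03 × 997.439615
FV = $1,000,461.86

FV = PMT × ((1+r)^n - 1)/r = $1,000,461.86


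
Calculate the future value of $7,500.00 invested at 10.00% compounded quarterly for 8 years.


Compound interest formula: A = P(1 + r/n)^(nt)
A = $7,500.00 × (1 + 0.1/4)^(4 × 8)
Growth factor: (1 + 0.1/4)^32 = 2.203757
A = $7,500.00 × 2.203757
A = $16,528.18

A = P(1 + r/n)^(nt) = $16,528.18


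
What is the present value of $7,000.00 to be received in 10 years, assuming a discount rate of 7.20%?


Present value formula: PV = FV / (1 + r)^t
PV = $7,000.00 / (1 + 0.072)^10
PV = $7,000.00 / 2.004231
PV = $3,492.61

PV = FV / (1 + r)^t = $3,492.61


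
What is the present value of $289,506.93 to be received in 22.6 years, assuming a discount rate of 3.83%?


Present value formula: PV = FV / (1 + r)^t
PV = $289,506.93 / (1 + 0.0383)^22.6
PV = $289,506.93 / 2.338280
PV = $123,811.92

PV = FV / (1 + r)^t = $123,811.92


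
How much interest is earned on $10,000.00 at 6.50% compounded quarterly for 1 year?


Compound interest earned = final amount − principal.
A = P(1 + r/n)^(nt) = $10,000.00 × (1 + 0.065/4)^(4 × 1) = $10,666.02
Interest = A − P = $10,666.02 − $10,000.00 = $666.02

Interest = A - P = $666.02


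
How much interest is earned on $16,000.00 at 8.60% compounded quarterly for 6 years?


Compound interest earned = final amount − principal.
A = P(1 + r/n)^(nt) = $16,000.00 × (1 + 0.086/4)^(4 × 6) = $26,658.82
Interest = A − P = $26,658.82 − $16,000.00 = $10,658.82

Interest = A - P = $10,658.82


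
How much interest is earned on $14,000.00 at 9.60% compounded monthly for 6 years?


Compound interest earned = final amount − principal.
A = P(1 + r/n)^(nt) = $14,000.00 × (1 + 0.096/12)^(12 × 6) = $24,847.71
Interest = A − P = $24,847.71 − $14,000.00 = $10,847.71

Interest = A - P = $10,847.71


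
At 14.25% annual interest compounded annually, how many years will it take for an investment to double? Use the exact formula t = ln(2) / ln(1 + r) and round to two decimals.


Doubling condition: (1 + r)^t = 2
Take ln of both sides: t × ln(1 + r) = ln(2)
t = ln(2) / ln(1 + r)
t = 0.693147 / 0.133219
t = 5.20

t = ln(2) / ln(1 + r) = 5.20 years


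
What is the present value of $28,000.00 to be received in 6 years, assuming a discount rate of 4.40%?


Present value formula: PV = FV / (1 + r)^t
PV = $28,000.00 / (1 + 0.044)^6
PV = $28,000.00 / 1.2948009
PV = $21,624.95

PV = FV / (1 + r)^t = $21,624.95


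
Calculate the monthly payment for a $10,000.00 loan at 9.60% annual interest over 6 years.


Loan payment formula: PMT = PV × r / (1 − (1 + r)^(−n))
Monthly rate r = 0.096/12 = 0.008, n = 72 months
Denominator: 1 − (1 + 0.096/12)^(−72) = 0.436568
PMT = $10,000.00 × (0.096/12) / 0.436568
PMT = $183.25 per month

PMT = PV × r / (1-(1+r)^(-n)) = $183.25/month


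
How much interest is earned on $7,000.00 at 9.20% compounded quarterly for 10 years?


Compound interest earned = final amount − principal.
A = P(1 + r/n)^(nt) = $7,000.00 × (1 + 0.092/4)^(4 × 10) = $17,382.95
Interest = A − P = $17,382.95 − $7,000.00 = $10,382.95

Interest = A - P = $10,382.95


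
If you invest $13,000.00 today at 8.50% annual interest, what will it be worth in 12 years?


Future value formula: FV = PV × (1 + r)^t
FV = $13,000.00 × (1 + 0.085)^12
FV = $13,000.00 × 2.661686
FV = $34,601.92

FV = PV × (1 + r)^t = $34,601.92


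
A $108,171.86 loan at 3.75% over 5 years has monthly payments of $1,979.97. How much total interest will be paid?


Total paid over the life of the loan = PMT × n.
Total paid = $1,979.97 × 60 = $118,798.20
Total interest = total paid − principal = $118,798.20 − $108,171.86 = $10,626.34

Total interest = (PMT × n) - PV = $10,626.34


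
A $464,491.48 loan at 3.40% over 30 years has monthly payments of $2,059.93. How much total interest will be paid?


Total paid over the life of the loan = PMT × n.
Total paid = $2,059.93 × 360 = $741,574.80
Total interest = total paid − principal = $741,574.80 − $464,491.48 = $277,083.32

Total interest = (PMT × n) - PV = $277,083.32


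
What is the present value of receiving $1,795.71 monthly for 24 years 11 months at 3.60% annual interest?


Present value of an ordinary annuity: PV = PMT × (1 − (1 + r)^(−n)) / r
Monthly rate r = 0.036/12 = 0.003, n = 299
PV = $1,795.71 × (1 − (1 + 0.036/12)^(−299)) / (0.036/12)
PV = $1,795.71 × 197.220281
PV = $354,150.43

PV = PMT × (1-(1+r)^(-n))/r = $354,150.43


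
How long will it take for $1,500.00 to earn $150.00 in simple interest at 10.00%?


Rearrange the simple interest formula for t:
I = P × r × t  ⇒  t = I / (P × r)
t = $150.00 / ($1,500.00 × 0.1)
t = 1

t = I/(P×r) = 1 year


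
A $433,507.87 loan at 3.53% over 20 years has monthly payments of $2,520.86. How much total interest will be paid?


Total paid over the life of the loan = PMT × n.
Total paid = $2,520.86 × 240 = $605,006.40
Total interest = total paid − principal = $605,006.40 − $433,507.87 = $171,498.53

Total interest = (PMT × n) - PV = $171,498.53


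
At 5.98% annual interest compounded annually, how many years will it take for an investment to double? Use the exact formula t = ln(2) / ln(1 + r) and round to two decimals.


Doubling condition: (1 + r)^t = 2
Take ln of both sides: t × ln(1 + r) = ln(2)
t = ln(2) / ln(1 + r)
t = 0.693147 / 0.058080
t = 11.93

t = ln(2) / ln(1 + r) = 11.93 years


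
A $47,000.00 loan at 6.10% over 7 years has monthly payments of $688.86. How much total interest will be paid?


Total paid over the life of the loan = PMT × n.
Total paid = $688.86 × 84 = $57,864.24
Total interest = total paid − principal = $57,864.24 − $47,000.00 = $10,864.24

Total interest = (PMT × n) - PV = $10,864.24


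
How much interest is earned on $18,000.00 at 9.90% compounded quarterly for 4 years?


Compound interest earned = final amount − principal.
A = P(1 + r/n)^(nt) = $18,000.00 × (1 + 0.099/4)^(4 × 4) = $26,617.01
Interest = A − P = $26,617.01 − $18,000.00 = $8,617.01

Interest = A - P = $8,617.01


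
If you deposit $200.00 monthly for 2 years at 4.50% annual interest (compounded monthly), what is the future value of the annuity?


Future value of an ordinary annuity: FV = PMT × ((1 + r)^n − 1) / r
Monthly rate r = 0.045/12 = 0.00375, n = 24
FV = $200.00 × ((1 + 0.045/12)^24 − 1) / (0.045/12)
FV = $200.00 × 25.064031
FV = $5,012.81

FV = PMT × ((1+r)^n - 1)/r = $5,012.81


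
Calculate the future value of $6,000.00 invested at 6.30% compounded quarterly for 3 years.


Compound interest formula: A = P(1 + r/n)^(nt)
A = $6,000.00 × (1 + 0.063/4)^(4 × 3)
Growth factor: (1 + 0.063/4)^12 = 1.206263
A = $6,000.00 × 1.206263
A = $7,237.58

A = P(1 + r/n)^(nt) = $7,237.58


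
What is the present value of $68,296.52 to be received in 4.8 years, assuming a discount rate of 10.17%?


Present value formula: PV = FV / (1 + r)^t
PV = $68,296.52 / (1 + 0.1017)^4.8
PV = $68,296.52 / 1.591857
PV = $42,903.68

PV = FV / (1 + r)^t = $42,903.68


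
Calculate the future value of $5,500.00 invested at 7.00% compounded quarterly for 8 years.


Compound interest formula: A = P(1 + r/n)^(nt)
A = $5,500.00 × (1 + 0.07/4)^(4 × 8)
Growth factor: (1 + 0.07/4)^32 = 1.742213
A = $5,500.00 × 1.742213
A = $9,582.17

A = P(1 + r/n)^(nt) = $9,582.17


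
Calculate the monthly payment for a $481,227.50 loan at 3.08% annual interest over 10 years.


Loan payment formula: PMT = PV × r / (1 − (1 + r)^(−n))
Monthly rate r = 0.0308/12 ≈ 0.00256667, n = 120 months
Denominator: 1 − (1 + 0.0308/12)^(−120) = 0.2647946
PMT = $481,227.50 × (0.0308/12) / 0.2647946
PMT = $4,664.56 per month

PMT = PV × r / (1-(1+r)^(-n)) = $4,664.56/month


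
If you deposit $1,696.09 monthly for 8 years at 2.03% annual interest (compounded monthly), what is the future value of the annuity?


Future value of an ordinary annuity: FV = PMT × ((1 + r)^n − 1) / r
Monthly rate r = 0.0203/12 ≈ 0.00169167, n = 96
FV = $1,696.09 × ((1 + 0.0203/12)^96 − 1) / (0.0203/12)
FV = $1,696.09 × 104.139481
FV = $176,629.93

FV = PMT × ((1+r)^n - 1)/r = $176,629.93


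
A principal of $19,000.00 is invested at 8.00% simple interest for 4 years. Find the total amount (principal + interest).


Total amount formula: A = P(1 + rt) = P + P·r·t
Interest: I = P × r × t = $19,000.00 × 0.08 × 4 = $6,080.00
A = P + I = $19,000.00 + $6,080.00 = $25,080.00

A = P + I = P(1 + rt) = $25,080.00


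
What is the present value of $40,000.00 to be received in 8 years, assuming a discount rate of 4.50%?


Present value formula: PV = FV / (1 + r)^t
PV = $40,000.00 / (1 + 0.045)^8
PV = $40,000.00 / 1.4221006
PV = $28,127.41

PV = FV / (1 + r)^t = $28,127.41


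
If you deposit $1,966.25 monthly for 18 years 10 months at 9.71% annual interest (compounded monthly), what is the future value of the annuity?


Future value of an ordinary annuity: FV = PMT × ((1 + r)^n − 1) / r
Monthly rate r = 0.0971/12 ≈ 0.00809167, n = 226
FV = $1,966.25 × ((1 + 0.0971/12)^226 − 1) / (0.0971/12)
FV = $1,966.25 × 640.194858
FV = $1,258,783.14

FV = PMT × ((1+r)^n - 1)/r = $1,258,783.14


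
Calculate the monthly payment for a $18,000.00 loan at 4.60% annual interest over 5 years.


Loan payment formula: PMT = PV × r / (1 − (1 + r)^(−n))
Monthly rate r = 0.046/12 ≈ 0.00383333, n = 60 months
Denominator: 1 − (1 + 0.046/12)^(−60) = 0.205117
PMT = $18,000.00 × (0.046/12) / 0.205117
PMT = $336.39 per month

PMT = PV × r / (1-(1+r)^(-n)) = $336.39/month


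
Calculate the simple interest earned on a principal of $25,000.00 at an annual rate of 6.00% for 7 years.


Simple interest formula: I = P × r × t
I = $25,000.00 × 0.06 × 7
I = $10,500.00

I = P × r × t = $10,500.00


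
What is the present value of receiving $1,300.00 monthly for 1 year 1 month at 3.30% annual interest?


Present value of an ordinary annuity: PV = PMT × (1 − (1 + r)^(−n)) / r
Monthly rate r = 0.033/12 = 0.00275, n = 13
PV = $1,300.00 × (1 − (1 + 0.033/12)^(−13)) / (0.033/12)
PV = $1,300.00 × 12.753153
PV = $16,579.10

PV = PMT × (1-(1+r)^(-n))/r = $16,579.10


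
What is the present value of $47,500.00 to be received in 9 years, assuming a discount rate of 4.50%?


Present value formula: PV = FV / (1 + r)^t
PV = $47,500.00 / (1 + 0.045)^9
PV = $47,500.00 / 1.486095
PV = $31,962.96

PV = FV / (1 + r)^t = $31,962.96


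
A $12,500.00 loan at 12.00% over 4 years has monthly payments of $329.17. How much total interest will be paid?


Total paid over the life of the loan = PMT × n.
Total paid = $329.17 × 48 = $15,800.16
Total interest = total paid − principal = $15,800.16 − $12,500.00 = $3,300.16

Total interest = (PMT × n) - PV = $3,300.16


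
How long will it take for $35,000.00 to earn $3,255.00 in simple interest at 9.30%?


Rearrange the simple interest formula for t:
I = P × r × t  ⇒  t = I / (P × r)
t = $3,255.00 / ($35,000.00 × 0.093)
t = 1

t = I/(P×r) = 1 year


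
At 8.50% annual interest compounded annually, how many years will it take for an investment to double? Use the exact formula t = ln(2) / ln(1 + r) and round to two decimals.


Doubling condition: (1 + r)^t = 2
Take ln of both sides: t × ln(1 + r) = ln(2)
t = ln(2) / ln(1 + r)
t = 0.693147 / 0.081580
t = 8.50

t = ln(2) / ln(1 + r) = 8.50 years


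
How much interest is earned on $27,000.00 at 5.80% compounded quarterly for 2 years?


Compound interest earned = final amount − principal.
A = P(1 + r/n)^(nt) = $27,000.00 × (1 + 0.058/4)^(4 × 2) = $30,295.64
Interest = A − P = $30,295.64 − $27,000.00 = $3,295.64

Interest = A - P = $3,295.64


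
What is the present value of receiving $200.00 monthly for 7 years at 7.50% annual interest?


Present value of an ordinary annuity: PV = PMT × (1 − (1 + r)^(−n)) / r
Monthly rate r = 0.075/12 = 0.00625, n = 84
PV = $200.00 × (1 − (1 + 0.075/12)^(−84)) / (0.075/12)
PV = $200.00 × 65.196376
PV = $13,039.28

PV = PMT × (1-(1+r)^(-n))/r = $13,039.28


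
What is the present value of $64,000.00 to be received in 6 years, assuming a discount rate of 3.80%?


Present value formula: PV = FV / (1 + r)^t
PV = $64,000.00 / (1 + 0.038)^6
PV = $64,000.00 / 1.2507892
PV = $51,167.69

PV = FV / (1 + r)^t = $51,167.69


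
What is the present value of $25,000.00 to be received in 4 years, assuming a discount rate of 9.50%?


Present value formula: PV = FV / (1 + r)^t
PV = $25,000.00 / (1 + 0.095)^4
PV = $25,000.00 / 1.437661
PV = $17,389.36

PV = FV / (1 + r)^t = $17,389.36


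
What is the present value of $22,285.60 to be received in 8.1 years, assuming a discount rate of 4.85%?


Present value formula: PV = FV / (1 + r)^t
PV = $22,285.60 / (1 + 0.0485)^8.1
PV = $22,285.60 / 1.467589
PV = $15,185.18

PV = FV / (1 + r)^t = $15,185.18


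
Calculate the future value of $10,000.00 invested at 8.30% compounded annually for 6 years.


Compound interest formula: A = P(1 + r/n)^(nt)
A = $10,000.00 × (1 + 0.083/1)^(1 × 6)
Growth factor: (1 + 0.083/1)^6 = 1.613507
A = $10,000.00 × 1.613507
A = $16,135.07

A = P(1 + r/n)^(nt) = $16,135.07


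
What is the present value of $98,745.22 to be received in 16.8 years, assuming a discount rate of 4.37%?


Present value formula: PV = FV / (1 + r)^t
PV = $98,745.22 / (1 + 0.0437)^16.8
PV = $98,745.22 / 2.051500
PV = $48,133.18

PV = FV / (1 + r)^t = $48,133.18


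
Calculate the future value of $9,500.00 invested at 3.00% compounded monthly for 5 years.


Compound interest formula: A = P(1 + r/n)^(nt)
A = $9,500.00 × (1 + 0.03/12)^(12 × 5)
Growth factor: (1 + 0.03/12)^60 = 1.161617
A = $9,500.00 × 1.161617
A = $11,035.36

A = P(1 + r/n)^(nt) = $11,035.36


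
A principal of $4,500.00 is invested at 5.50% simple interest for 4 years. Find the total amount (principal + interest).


Total amount formula: A = P(1 + rt) = P + P·r·t
Interest: I = P × r × t = $4,500.00 × 0.055 × 4 = $990.00
A = P + I = $4,500.00 + $990.00 = $5,490.00

A = P + I = P(1 + rt) = $5,490.00


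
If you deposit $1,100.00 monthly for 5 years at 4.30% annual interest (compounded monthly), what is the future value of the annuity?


Future value of an ordinary annuity: FV = PMT × ((1 + r)^n − 1) / r
Monthly rate r = 0.043/12 ≈ 0.00358333, n = 60
FV = $1,100.00 × ((1 + 0.043/12)^60 − 1) / (0.043/12)
FV = $1,100.00 × 66.805262
FV = $73,485.79

FV = PMT × ((1+r)^n - 1)/r = $73,485.79


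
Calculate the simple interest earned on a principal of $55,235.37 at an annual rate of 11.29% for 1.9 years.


Simple interest formula: I = P × r × t
I = $55,235.37 × 0.1129 × 1.9
I = $11,848.54

I = P × r × t = $11,848.54


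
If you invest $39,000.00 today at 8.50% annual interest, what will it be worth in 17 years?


Future value formula: FV = PV × (1 + r)^t
FV = $39,000.00 × (1 + 0.085)^17
FV = $39,000.00 × 4.0022623
FV = $156,088.23

FV = PV × (1 + r)^t = $156,088.23


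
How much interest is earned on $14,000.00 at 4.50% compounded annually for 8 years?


Compound interest earned = final amount − principal.
A = P(1 + r/n)^(nt) = $14,000.00 × (1 + 0.045/1)^(1 × 8) = $19,909.41
Interest = A − P = $19,909.41 − $14,000.00 = $5,909.41

Interest = A - P = $5,909.41


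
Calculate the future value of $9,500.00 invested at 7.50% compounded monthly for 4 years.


Compound interest formula: A = P(1 + r/n)^(nt)
A = $9,500.00 × (1 + 0.075/12)^(12 × 4)
Growth factor: (1 + 0.075/12)^48 = 1.348599
A = $9,500.00 × 1.348599
A = $12,811.69

A = P(1 + r/n)^(nt) = $12,811.69


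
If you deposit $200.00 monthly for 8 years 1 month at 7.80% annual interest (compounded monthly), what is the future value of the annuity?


Future value of an ordinary annuity: FV = PMT × ((1 + r)^n − 1) / r
Monthly rate r = 0.078/12 = 0.0065, n = 97
FV = $200.00 × ((1 + 0.078/12)^97 − 1) / (0.078/12)
FV = $200.00 × 134.572422
FV = $26,914.48

FV = PMT × ((1+r)^n - 1)/r = $26,914.48


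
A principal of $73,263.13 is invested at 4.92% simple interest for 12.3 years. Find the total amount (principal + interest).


Total amount formula: A = P(1 + rt) = P + P·r·t
Interest: I = P × r × t = $73,263.13 × 0.0492 × 12.3 = $44,335.92
A = P + I = $73,263.13 + $44,335.92 = $117,599.05

A = P + I = P(1 + rt) = $117,599.05


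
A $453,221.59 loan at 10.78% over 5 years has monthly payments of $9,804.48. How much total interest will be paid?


Total paid over the life of the loan = PMT × n.
Total paid = $9,804.48 × 60 = $588,268.80
Total interest = total paid − principal = $588,268.80 − $453,221.59 = $135,047.21

Total interest = (PMT × n) - PV = $135,047.21


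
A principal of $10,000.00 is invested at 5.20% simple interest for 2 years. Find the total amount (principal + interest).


Total amount formula: A = P(1 + rt) = P + P·r·t
Interest: I = P × r × t = $10,000.00 × 0.052 × 2 = $1,040.00
A = P + I = $10,000.00 + $1,040.00 = $11,040.00

A = P + I = P(1 + rt) = $11,040.00


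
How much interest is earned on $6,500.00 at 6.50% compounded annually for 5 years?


Compound interest earned = final amount − principal.
A = P(1 + r/n)^(nt) = $6,500.00 × (1 + 0.065/1)^(1 × 5) = $8,905.56
Interest = A − P = $8,905.56 − $6,500.00 = $2,405.56

Interest = A - P = $2,405.56


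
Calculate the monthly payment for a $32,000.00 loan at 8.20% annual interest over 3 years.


Loan payment formula: PMT = PV × r / (1 − (1 + r)^(−n))
Monthly rate r = 0.082/12 ≈ 0.00683333, n = 36 months
Denominator: 1 − (1 + 0.082/12)^(−36) = 0.217423
PMT = $32,000.00 × (0.082/12) / 0.217423
PMT = $1,005.72 per month

PMT = PV × r / (1-(1+r)^(-n)) = $1,005.72/month


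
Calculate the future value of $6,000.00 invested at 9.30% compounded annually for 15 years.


Compound interest formula: A = P(1 + r/n)^(nt)
A = $6,000.00 × (1 + 0.093/1)^(1 × 15)
Growth factor: (1 + 0.093/1)^15 = 3.795792
A = $6,000.00 × 3.795792
A = $22,774.75

A = P(1 + r/n)^(nt) = $22,774.75


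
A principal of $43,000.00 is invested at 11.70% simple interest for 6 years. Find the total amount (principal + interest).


Total amount formula: A = P(1 + rt) = P + P·r·t
Interest: I = P × r × t = $43,000.00 × 0.117 × 6 = $30,186.00
A = P + I = $43,000.00 + $30,186.00 = $73,186.00

A = P + I = P(1 + rt) = $73,186.00


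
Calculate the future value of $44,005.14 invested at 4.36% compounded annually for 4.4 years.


Compound interest formula: A = P(1 + r/n)^(nt)
A = $44,005.14 × (1 + 0.0436/1)^(1 × 4.4)
Growth factor: (1 + 0.0436/1)^4.4 = 1.2065627
A = $44,005.14 × 1.2065627
A = $53,094.96

A = P(1 + r/n)^(nt) = $53,094.96


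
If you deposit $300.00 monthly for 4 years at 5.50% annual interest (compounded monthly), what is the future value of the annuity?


Future value of an ordinary annuity: FV = PMT × ((1 + r)^n − 1) / r
Monthly rate r = 0.055/12 ≈ 0.00458333, n = 48
FV = $300.00 × ((1 + 0.055/12)^48 − 1) / (0.055/12)
FV = $300.00 × 53.552852
FV = $16,065.86

FV = PMT × ((1+r)^n - 1)/r = $16,065.86


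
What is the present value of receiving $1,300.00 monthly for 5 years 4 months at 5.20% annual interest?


Present value of an ordinary annuity: PV = PMT × (1 − (1 + r)^(−n)) / r
Monthly rate r = 0.052/12 ≈ 0.00433333, n = 64
PV = $1,300.00 × (1 − (1 + 0.052/12)^(−64)) / (0.052/12)
PV = $1,300.00 × 55.787069
PV = $72,523.19

PV = PMT × (1-(1+r)^(-n))/r = $72,523.19


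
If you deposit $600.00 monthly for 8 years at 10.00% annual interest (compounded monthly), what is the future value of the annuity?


Future value of an ordinary annuity: FV = PMT × ((1 + r)^n − 1) / r
Monthly rate r = 0.1/12 ≈ 0.00833333, n = 96
FV = $600.00 × ((1 + 0.1/12)^96 − 1) / (0.1/12)
FV = $600.00 × 146.181076
FV = $87,708.65

FV = PMT × ((1+r)^n - 1)/r = $87,708.65


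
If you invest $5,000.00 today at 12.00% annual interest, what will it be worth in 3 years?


Future value formula: FV = PV × (1 + r)^t
FV = $5,000.00 × (1 + 0.12)^3
FV = $5,000.00 × 1.404928
FV = $7,024.64

FV = PV × (1 + r)^t = $7,024.64


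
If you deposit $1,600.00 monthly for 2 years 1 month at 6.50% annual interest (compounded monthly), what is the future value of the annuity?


Future value of an ordinary annuity: FV = PMT × ((1 + r)^n − 1) / r
Monthly rate r = 0.065/12 ≈ 0.00541667, n = 25
FV = $1,600.00 × ((1 + 0.065/12)^25 − 1) / (0.065/12)
FV = $1,600.00 × 26.694540
FV = $42,711.26

FV = PMT × ((1+r)^n - 1)/r = $42,711.26


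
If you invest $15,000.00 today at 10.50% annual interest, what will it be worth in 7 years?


Future value formula: FV = PV × (1 + r)^t
FV = $15,000.00 × (1 + 0.105)^7
FV = $15,000.00 × 2.011574
FV = $30,173.61

FV = PV × (1 + r)^t = $30,173.61


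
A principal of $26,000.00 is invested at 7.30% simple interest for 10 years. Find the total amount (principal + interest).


Total amount formula: A = P(1 + rt) = P + P·r·t
Interest: I = P × r × t = $26,000.00 × 0.073 × 10 = $18,980.00
A = P + I = $26,000.00 + $18,980.00 = $44,980.00

A = P + I = P(1 + rt) = $44,980.00


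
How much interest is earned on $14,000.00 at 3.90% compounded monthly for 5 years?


Compound interest earned = final amount − principal.
A = P(1 + r/n)^(nt) = $14,000.00 × (1 + 0.039/12)^(12 × 5) = $17,008.97
Interest = A − P = $17,008.97 − $14,000.00 = $3,008.97

Interest = A - P = $3,008.97


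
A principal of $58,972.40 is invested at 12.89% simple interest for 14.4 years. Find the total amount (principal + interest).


Total amount formula: A = P(1 + rt) = P + P·r·t
Interest: I = P × r × t = $58,972.40 × 0.1289 × 14.4 = $109,462.21
A = P + I = $58,972.40 + $109,462.21 = $168,434.61

A = P + I = P(1 + rt) = $168,434.61


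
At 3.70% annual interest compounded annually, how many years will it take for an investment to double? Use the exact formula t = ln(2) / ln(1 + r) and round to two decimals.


Doubling condition: (1 + r)^t = 2
Take ln of both sides: t × ln(1 + r) = ln(2)
t = ln(2) / ln(1 + r)
t = 0.693147 / 0.036332
t = 19.08

t = ln(2) / ln(1 + r) = 19.08 years


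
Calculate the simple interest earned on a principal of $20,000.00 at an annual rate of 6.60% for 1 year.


Simple interest formula: I = P × r × t
I = $20,000.00 × 0.066 × 1
I = $1,320.00

I = P × r × t = $1,320.00


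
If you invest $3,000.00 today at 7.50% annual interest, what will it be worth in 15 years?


Future value formula: FV = PV × (1 + r)^t
FV = $3,000.00 × (1 + 0.075)^15
FV = $3,000.00 × 2.958877
FV = $8,876.63

FV = PV × (1 + r)^t = $8,876.63


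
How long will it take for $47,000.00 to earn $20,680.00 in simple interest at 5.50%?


Rearrange the simple interest formula for t:
I = P × r × t  ⇒  t = I / (P × r)
t = $20,680.00 / ($47,000.00 × 0.055)
t = 8

t = I/(P×r) = 8 years


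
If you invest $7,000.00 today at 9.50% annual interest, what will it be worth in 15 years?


Future value formula: FV = PV × (1 + r)^t
FV = $7,000.00 × (1 + 0.095)^15
FV = $7,000.00 × 3.901322
FV = $27,309.25

FV = PV × (1 + r)^t = $27,309.25


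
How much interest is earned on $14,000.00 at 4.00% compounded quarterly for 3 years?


Compound interest earned = final amount − principal.
A = P(1 + r/n)^(nt) = $14,000.00 × (1 + 0.04/4)^(4 × 3) = $15,775.55
Interest = A − P = $15,775.55 − $14,000.00 = $1,775.55

Interest = A - P = $1,775.55


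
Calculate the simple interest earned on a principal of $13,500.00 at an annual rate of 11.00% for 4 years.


Simple interest formula: I = P × r × t
I = $13,500.00 × 0.11 × 4
I = $5,940.00

I = P × r × t = $5,940.00


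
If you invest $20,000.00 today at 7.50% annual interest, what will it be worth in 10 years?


Future value formula: FV = PV × (1 + r)^t
FV = $20,000.00 × (1 + 0.075)^10
FV = $20,000.00 × 2.0610316
FV = $41,220.63

FV = PV × (1 + r)^t = $41,220.63


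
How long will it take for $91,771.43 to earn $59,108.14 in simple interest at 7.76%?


Rearrange the simple interest formula for t:
I = P × r × t  ⇒  t = I / (P × r)
t = $59,108.14 / ($91,771.43 × 0.0776)
t = 8.3

t = I/(P×r) = 8.3 years


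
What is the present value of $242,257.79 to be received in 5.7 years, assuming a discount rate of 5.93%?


Present value formula: PV = FV / (1 + r)^t
PV = $242,257.79 / (1 + 0.0593)^5.7
PV = $242,257.79 / 1.3886991
PV = $174,449.45

PV = FV / (1 + r)^t = $174,449.45


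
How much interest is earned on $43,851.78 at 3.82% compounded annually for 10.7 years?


Compound interest earned = final amount − principal.
A = P(1 + r/n)^(nt) = $43,851.78 × (1 + 0.0382/1)^(1 × 10.7) = $65,492.90
Interest = A − P = $65,492.90 − $43,851.78 = $21,641.12

Interest = A - P = $21,641.12


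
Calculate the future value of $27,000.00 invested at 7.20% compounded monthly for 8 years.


Compound interest formula: A = P(1 + r/n)^(nt)
A = $27,000.00 × (1 + 0.072/12)^(12 × 8)
Growth factor: (1 + 0.072/12)^96 = 1.7758495
A = $27,000.00 × 1.7758495
A = $47,947.94

A = P(1 + r/n)^(nt) = $47,947.94


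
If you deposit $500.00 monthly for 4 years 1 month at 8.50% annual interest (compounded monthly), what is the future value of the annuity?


Future value of an ordinary annuity: FV = PMT × ((1 + r)^n − 1) / r
Monthly rate r = 0.085/12 ≈ 0.00708333, n = 49
FV = $500.00 × ((1 + 0.085/12)^49 − 1) / (0.085/12)
FV = $500.00 × 58.334760
FV = $29,167.38

FV = PMT × ((1+r)^n - 1)/r = $29,167.38


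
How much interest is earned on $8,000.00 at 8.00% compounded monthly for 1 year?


Compound interest earned = final amount − principal.
A = P(1 + r/n)^(nt) = $8,000.00 × (1 + 0.08/12)^(12 × 1) = $8,664.00
Interest = A − P = $8,664.00 − $8,000.00 = $664.00

Interest = A - P = $664.00


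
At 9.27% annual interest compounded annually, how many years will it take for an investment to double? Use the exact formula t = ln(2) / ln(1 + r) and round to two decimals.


Doubling condition: (1 + r)^t = 2
Take ln of both sides: t × ln(1 + r) = ln(2)
t = ln(2) / ln(1 + r)
t = 0.693147 / 0.088652
t = 7.82

t = ln(2) / ln(1 + r) = 7.82 years


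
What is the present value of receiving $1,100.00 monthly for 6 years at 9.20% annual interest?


Present value of an ordinary annuity: PV = PMT × (1 − (1 + r)^(−n)) / r
Monthly rate r = 0.092/12 ≈ 0.00766667, n = 72
PV = $1,100.00 × (1 − (1 + 0.092/12)^(−72)) / (0.092/12)
PV = $1,100.00 × 55.172539
PV = $60,689.79

PV = PMT × (1-(1+r)^(-n))/r = $60,689.79


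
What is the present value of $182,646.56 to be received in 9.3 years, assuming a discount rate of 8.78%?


Present value formula: PV = FV / (1 + r)^t
PV = $182,646.56 / (1 + 0.0878)^9.3
PV = $182,646.56 / 2.187289
PV = $83,503.62

PV = FV / (1 + r)^t = $83,503.62


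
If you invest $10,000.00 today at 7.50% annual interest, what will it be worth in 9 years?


Future value formula: FV = PV × (1 + r)^t
FV = $10,000.00 × (1 + 0.075)^9
FV = $10,000.00 × 1.917239
FV = $19,172.39

FV = PV × (1 + r)^t = $19,172.39


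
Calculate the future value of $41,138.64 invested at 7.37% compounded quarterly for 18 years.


Compound interest formula: A = P(1 + r/n)^(nt)
A = $41,138.64 × (1 + 0.0737/4)^(4 × 18)
Growth factor: (1 + 0.0737/4)^72 = 3.7229887
A = $41,138.64 × 3.7229887
A = $153,158.69

A = P(1 + r/n)^(nt) = $153,158.69


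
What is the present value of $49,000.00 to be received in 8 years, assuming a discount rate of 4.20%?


Present value formula: PV = FV / (1 + r)^t
PV = $49,000.00 / (1 + 0.042)^8
PV = $49,000.00 / 1.389766
PV = $35,257.73

PV = FV / (1 + r)^t = $35,257.73


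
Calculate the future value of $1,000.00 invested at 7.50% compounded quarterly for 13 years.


Compound interest formula: A = P(1 + r/n)^(nt)
A = $1,000.00 × (1 + 0.075/4)^(4 × 13)
Growth factor: (1 + 0.075/4)^52 = 2.627340
A = $1,000.00 × 2.627340
A = $2,627.34

A = P(1 + r/n)^(nt) = $2,627.34


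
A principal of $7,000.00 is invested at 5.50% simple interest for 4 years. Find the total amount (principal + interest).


Total amount formula: A = P(1 + rt) = P + P·r·t
Interest: I = P × r × t = $7,000.00 × 0.055 × 4 = $1,540.00
A = P + I = $7,000.00 + $1,540.00 = $8,540.00

A = P + I = P(1 + rt) = $8,540.00


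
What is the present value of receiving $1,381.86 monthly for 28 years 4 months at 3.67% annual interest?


Present value of an ordinary annuity: PV = PMT × (1 − (1 + r)^(−n)) / r
Monthly rate r = 0.0367/12 ≈ 0.00305833, n = 340
PV = $1,381.86 × (1 − (1 + 0.0367/12)^(−340)) / (0.0367/12)
PV = $1,381.86 × 211.201631
PV = $291,851.09

PV = PMT × (1-(1+r)^(-n))/r = $291,851.09


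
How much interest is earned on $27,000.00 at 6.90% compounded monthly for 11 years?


Compound interest earned = final amount − principal.
A = P(1 + r/n)^(nt) = $27,000.00 × (1 + 0.069/12)^(12 × 11) = $57,550.51
Interest = A − P = $57,550.51 − $27,000.00 = $30,550.51

Interest = A - P = $30,550.51


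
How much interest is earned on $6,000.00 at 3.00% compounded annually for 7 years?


Compound interest earned = final amount − principal.
A = P(1 + r/n)^(nt) = $6,000.00 × (1 + 0.03/1)^(1 × 7) = $7,379.24
Interest = A − P = $7,379.24 − $6,000.00 = $1,379.24

Interest = A - P = $1,379.24


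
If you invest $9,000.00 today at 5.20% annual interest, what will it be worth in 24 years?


Future value formula: FV = PV × (1 + r)^t
FV = $9,000.00 × (1 + 0.052)^24
FV = $9,000.00 × 3.375808
FV = $30,382.27

FV = PV × (1 + r)^t = $30,382.27


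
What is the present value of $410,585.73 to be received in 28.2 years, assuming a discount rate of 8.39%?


Present value formula: PV = FV / (1 + r)^t
PV = $410,585.73 / (1 + 0.0839)^28.2
PV = $410,585.73 / 9.698306
PV = $42,335.82

PV = FV / (1 + r)^t = $42,335.82


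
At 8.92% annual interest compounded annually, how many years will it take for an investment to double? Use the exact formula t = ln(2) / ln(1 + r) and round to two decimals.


Doubling condition: (1 + r)^t = 2
Take ln of both sides: t × ln(1 + r) = ln(2)
t = ln(2) / ln(1 + r)
t = 0.693147 / 0.085443
t = 8.11

t = ln(2) / ln(1 + r) = 8.11 years


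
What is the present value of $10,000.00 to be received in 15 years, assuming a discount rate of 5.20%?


Present value formula: PV = FV / (1 + r)^t
PV = $10,000.00 / (1 + 0.052)^15
PV = $10,000.00 / 2.139125
PV = $4,674.81

PV = FV / (1 + r)^t = $4,674.81


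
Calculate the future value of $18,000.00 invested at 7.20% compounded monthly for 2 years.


Compound interest formula: A = P(1 + r/n)^(nt)
A = $18,000.00 × (1 + 0.072/12)^(12 × 2)
Growth factor: (1 + 0.072/12)^24 = 1.154387
A = $18,000.00 × 1.154387
A = $20,778.97

A = P(1 + r/n)^(nt) = $20,778.97


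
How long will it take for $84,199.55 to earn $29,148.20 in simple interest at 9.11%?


Rearrange the simple interest formula for t:
I = P × r × t  ⇒  t = I / (P × r)
t = $29,148.20 / ($84,199.55 × 0.0911)
t = 3.8

t = I/(P×r) = 3.8 years


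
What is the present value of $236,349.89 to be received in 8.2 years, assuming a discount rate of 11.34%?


Present value formula: PV = FV / (1 + r)^t
PV = $236,349.89 / (1 + 0.1134)^8.2
PV = $236,349.89 / 2.4129036
PV = $97,952.48

PV = FV / (1 + r)^t = $97,952.48


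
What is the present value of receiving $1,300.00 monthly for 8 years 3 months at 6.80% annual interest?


Present value of an ordinary annuity: PV = PMT × (1 − (1 + r)^(−n)) / r
Monthly rate r = 0.068/12 ≈ 0.00566667, n = 99
PV = $1,300.00 × (1 − (1 + 0.068/12)^(−99)) / (0.068/12)
PV = $1,300.00 × 75.610152
PV = $98,293.20

PV = PMT × (1-(1+r)^(-n))/r = $98,293.20


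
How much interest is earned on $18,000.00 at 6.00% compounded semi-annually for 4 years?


Compound interest earned = final amount − principal.
A = P(1 + r/n)^(nt) = $18,000.00 × (1 + 0.06/2)^(2 × 4) = $22,801.86
Interest = A − P = $22,801.86 − $18,000.00 = $4,801.86

Interest = A - P = $4,801.86


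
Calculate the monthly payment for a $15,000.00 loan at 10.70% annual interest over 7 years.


Loan payment formula: PMT = PV × r / (1 − (1 + r)^(−n))
Monthly rate r = 0.107/12 ≈ 0.00891667, n = 84 months
Denominator: 1 − (1 + 0.107/12)^(−84) = 0.525589
PMT = $15,000.00 × (0.107/12) / 0.525589
PMT = $254.48 per month

PMT = PV × r / (1-(1+r)^(-n)) = $254.48/month


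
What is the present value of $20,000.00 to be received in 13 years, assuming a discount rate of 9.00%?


Present value formula: PV = FV / (1 + r)^t
PV = $20,000.00 / (1 + 0.09)^13
PV = $20,000.00 / 3.065805
PV = $6,523.57

PV = FV / (1 + r)^t = $6,523.57


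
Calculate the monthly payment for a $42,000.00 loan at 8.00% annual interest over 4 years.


Loan payment formula: PMT = PV × r / (1 − (1 + r)^(−n))
Monthly rate r = 0.08/12 ≈ 0.00666667, n = 48 months
Denominator: 1 − (1 + 0.08/12)^(−48) = 0.273079
PMT = $42,000.00 × (0.08/12) / 0.273079
PMT = $1,025.34 per month

PMT = PV × r / (1-(1+r)^(-n)) = $1,025.34/month


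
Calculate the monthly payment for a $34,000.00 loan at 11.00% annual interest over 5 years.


Loan payment formula: PMT = PV × r / (1 − (1 + r)^(−n))
Monthly rate r = 0.11/12 ≈ 0.00916667, n = 60 months
Denominator: 1 − (1 + 0.11/12)^(−60) = 0.421603
PMT = $34,000.00 × (0.11/12) / 0.421603
PMT = $739.24 per month

PMT = PV × r / (1-(1+r)^(-n)) = $739.24/month


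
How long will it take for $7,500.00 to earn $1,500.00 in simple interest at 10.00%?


Rearrange the simple interest formula for t:
I = P × r × t  ⇒  t = I / (P × r)
t = $1,500.00 / ($7,500.00 × 0.1)
t = 2

t = I/(P×r) = 2 years


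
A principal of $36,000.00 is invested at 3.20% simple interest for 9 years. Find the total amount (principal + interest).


Total amount formula: A = P(1 + rt) = P + P·r·t
Interest: I = P × r × t = $36,000.00 × 0.032 × 9 = $10,368.00
A = P + I = $36,000.00 + $10,368.00 = $46,368.00

A = P + I = P(1 + rt) = $46,368.00


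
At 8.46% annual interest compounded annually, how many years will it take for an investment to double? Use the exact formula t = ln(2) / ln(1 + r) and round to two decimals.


Doubling condition: (1 + r)^t = 2
Take ln of both sides: t × ln(1 + r) = ln(2)
t = ln(2) / ln(1 + r)
t = 0.693147 / 0.081211
t = 8.54

t = ln(2) / ln(1 + r) = 8.54 years


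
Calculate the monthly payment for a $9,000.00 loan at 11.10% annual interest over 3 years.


Loan payment formula: PMT = PV × r / (1 − (1 + r)^(−n))
Monthly rate r = 0.111/12 = 0.00925, n = 36 months
Denominator: 1 − (1 + 0.111/12)^(−36) = 0.282132
PMT = $9,000.00 × (0.111/12) / 0.282132
PMT = $295.07 per month

PMT = PV × r / (1-(1+r)^(-n)) = $295.07/month


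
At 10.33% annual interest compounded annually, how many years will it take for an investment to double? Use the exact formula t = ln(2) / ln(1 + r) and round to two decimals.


Doubling condition: (1 + r)^t = 2
Take ln of both sides: t × ln(1 + r) = ln(2)
t = ln(2) / ln(1 + r)
t = 0.693147 / 0.098306
t = 7.05

t = ln(2) / ln(1 + r) = 7.05 years


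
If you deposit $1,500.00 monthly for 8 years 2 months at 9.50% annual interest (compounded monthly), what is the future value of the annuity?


Future value of an ordinary annuity: FV = PMT × ((1 + r)^n − 1) / r
Monthly rate r = 0.095/12 ≈ 0.00791667, n = 98
FV = $1,500.00 × ((1 + 0.095/12)^98 − 1) / (0.095/12)
FV = $1,500.00 × 147.255837
FV = $220,883.76

FV = PMT × ((1+r)^n - 1)/r = $220,883.76


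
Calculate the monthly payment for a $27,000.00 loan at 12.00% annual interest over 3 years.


Loan payment formula: PMT = PV × r / (1 − (1 + r)^(−n))
Monthly rate r = 0.12/12 = 0.01, n = 36 months
Denominator: 1 − (1 + 0.12/12)^(−36) = 0.301075
PMT = $27,000.00 × (0.12/12) / 0.301075
PMT = $896.79 per month

PMT = PV × r / (1-(1+r)^(-n)) = $896.79/month


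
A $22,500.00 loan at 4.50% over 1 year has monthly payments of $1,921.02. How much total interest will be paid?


Total paid over the life of the loan = PMT × n.
Total paid = $1,921.02 × 12 = $23,052.24
Total interest = total paid − principal = $23,052.24 − $22,500.00 = $552.24

Total interest = (PMT × n) - PV = $552.24


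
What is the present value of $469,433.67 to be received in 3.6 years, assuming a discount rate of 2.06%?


Present value formula: PV = FV / (1 + r)^t
PV = $469,433.67 / (1 + 0.0206)^3.6
PV = $469,433.67 / 1.0761679
PV = $436,208.58

PV = FV / (1 + r)^t = $436,208.58


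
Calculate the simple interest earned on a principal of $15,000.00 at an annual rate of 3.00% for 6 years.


Simple interest formula: I = P × r × t
I = $15,000.00 × 0.03 × 6
I = $2,700.00

I = P × r × t = $2,700.00


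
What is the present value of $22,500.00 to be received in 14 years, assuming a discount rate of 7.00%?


Present value formula: PV = FV / (1 + r)^t
PV = $22,500.00 / (1 + 0.07)^14
PV = $22,500.00 / 2.578534
PV = $8,725.89

PV = FV / (1 + r)^t = $8,725.89


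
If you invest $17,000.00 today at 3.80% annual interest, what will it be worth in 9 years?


Future value formula: FV = PV × (1 + r)^t
FV = $17,000.00 × (1 + 0.038)^9
FV = $17,000.00 × 1.3988662
FV = $23,780.73

FV = PV × (1 + r)^t = $23,780.73


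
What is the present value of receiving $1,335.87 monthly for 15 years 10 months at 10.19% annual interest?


Present value of an ordinary annuity: PV = PMT × (1 − (1 + r)^(−n)) / r
Monthly rate r = 0.1019/12 ≈ 0.00849167, n = 190
PV = $1,335.87 × (1 − (1 + 0.1019/12)^(−190)) / (0.1019/12)
PV = $1,335.87 × 94.143191
PV = $125,763.06

PV = PMT × (1-(1+r)^(-n))/r = $125,763.06


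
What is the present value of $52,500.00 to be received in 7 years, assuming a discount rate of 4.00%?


Present value formula: PV = FV / (1 + r)^t
PV = $52,500.00 / (1 + 0.04)^7
PV = $52,500.00 / 1.31593178
PV = $39,895.69

PV = FV / (1 + r)^t = $39,895.69


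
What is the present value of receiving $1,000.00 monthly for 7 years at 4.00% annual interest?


Present value of an ordinary annuity: PV = PMT × (1 − (1 + r)^(−n)) / r
Monthly rate r = 0.04/12 ≈ 0.00333333, n = 84
PV = $1,000.00 × (1 − (1 + 0.04/12)^(−84)) / (0.04/12)
PV = $1,000.00 × 73.159278
PV = $73,159.28

PV = PMT × (1-(1+r)^(-n))/r = $73,159.28


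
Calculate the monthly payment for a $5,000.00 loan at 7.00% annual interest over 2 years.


Loan payment formula: PMT = PV × r / (1 − (1 + r)^(−n))
Monthly rate r = 0.07/12 ≈ 0.00583333, n = 24 months
Denominator: 1 − (1 + 0.07/12)^(−24) = 0.130288
PMT = $5,000.00 × (0.07/12) / 0.130288
PMT = $223.86 per month

PMT = PV × r / (1-(1+r)^(-n)) = $223.86/month


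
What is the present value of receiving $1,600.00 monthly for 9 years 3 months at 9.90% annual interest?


Present value of an ordinary annuity: PV = PMT × (1 − (1 + r)^(−n)) / r
Monthly rate r = 0.099/12 = 0.00825, n = 111
PV = $1,600.00 × (1 − (1 + 0.099/12)^(−111)) / (0.099/12)
PV = $1,600.00 × 72.518458
PV = $116,029.53

PV = PMT × (1-(1+r)^(-n))/r = $116,029.53


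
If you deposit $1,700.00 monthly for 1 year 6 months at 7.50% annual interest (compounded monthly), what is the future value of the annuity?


Future value of an ordinary annuity: FV = PMT × ((1 + r)^n − 1) / r
Monthly rate r = 0.075/12 = 0.00625, n = 18
FV = $1,700.00 × ((1 + 0.075/12)^18 − 1) / (0.075/12)
FV = $1,700.00 × 18.9888853
FV = $32,281.11

FV = PMT × ((1+r)^n - 1)/r = $32,281.11
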